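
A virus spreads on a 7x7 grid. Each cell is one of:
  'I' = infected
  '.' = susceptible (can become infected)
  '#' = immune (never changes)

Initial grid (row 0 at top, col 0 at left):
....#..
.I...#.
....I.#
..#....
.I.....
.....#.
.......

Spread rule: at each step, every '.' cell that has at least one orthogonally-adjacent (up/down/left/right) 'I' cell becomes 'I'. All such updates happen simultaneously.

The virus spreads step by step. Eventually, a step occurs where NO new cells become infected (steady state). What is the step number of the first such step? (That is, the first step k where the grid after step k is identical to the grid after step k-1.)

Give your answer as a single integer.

Step 0 (initial): 3 infected
Step 1: +12 new -> 15 infected
Step 2: +13 new -> 28 infected
Step 3: +7 new -> 35 infected
Step 4: +3 new -> 38 infected
Step 5: +2 new -> 40 infected
Step 6: +1 new -> 41 infected
Step 7: +0 new -> 41 infected

Answer: 7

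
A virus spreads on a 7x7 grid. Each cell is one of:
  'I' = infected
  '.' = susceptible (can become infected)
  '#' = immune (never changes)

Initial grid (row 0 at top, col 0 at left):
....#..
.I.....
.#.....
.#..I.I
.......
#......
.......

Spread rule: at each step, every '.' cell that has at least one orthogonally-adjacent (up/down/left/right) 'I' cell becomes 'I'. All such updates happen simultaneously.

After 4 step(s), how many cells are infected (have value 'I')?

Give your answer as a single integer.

Answer: 41

Derivation:
Step 0 (initial): 3 infected
Step 1: +9 new -> 12 infected
Step 2: +14 new -> 26 infected
Step 3: +9 new -> 35 infected
Step 4: +6 new -> 41 infected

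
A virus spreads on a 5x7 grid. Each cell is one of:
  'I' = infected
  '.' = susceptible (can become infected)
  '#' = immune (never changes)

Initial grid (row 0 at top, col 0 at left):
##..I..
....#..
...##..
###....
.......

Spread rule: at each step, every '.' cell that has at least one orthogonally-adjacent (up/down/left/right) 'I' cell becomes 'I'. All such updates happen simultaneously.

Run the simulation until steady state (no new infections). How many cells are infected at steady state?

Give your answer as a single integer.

Answer: 27

Derivation:
Step 0 (initial): 1 infected
Step 1: +2 new -> 3 infected
Step 2: +4 new -> 7 infected
Step 3: +3 new -> 10 infected
Step 4: +4 new -> 14 infected
Step 5: +5 new -> 19 infected
Step 6: +4 new -> 23 infected
Step 7: +1 new -> 24 infected
Step 8: +1 new -> 25 infected
Step 9: +1 new -> 26 infected
Step 10: +1 new -> 27 infected
Step 11: +0 new -> 27 infected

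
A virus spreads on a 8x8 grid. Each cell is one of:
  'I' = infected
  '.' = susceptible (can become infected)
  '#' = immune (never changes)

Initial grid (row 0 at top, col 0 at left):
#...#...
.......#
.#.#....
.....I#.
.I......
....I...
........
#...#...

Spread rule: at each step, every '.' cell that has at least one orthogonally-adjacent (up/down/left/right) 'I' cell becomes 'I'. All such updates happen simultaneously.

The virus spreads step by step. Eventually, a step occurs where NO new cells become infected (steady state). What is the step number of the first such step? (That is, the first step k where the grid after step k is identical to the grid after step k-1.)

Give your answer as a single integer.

Step 0 (initial): 3 infected
Step 1: +11 new -> 14 infected
Step 2: +14 new -> 28 infected
Step 3: +14 new -> 42 infected
Step 4: +8 new -> 50 infected
Step 5: +5 new -> 55 infected
Step 6: +1 new -> 56 infected
Step 7: +0 new -> 56 infected

Answer: 7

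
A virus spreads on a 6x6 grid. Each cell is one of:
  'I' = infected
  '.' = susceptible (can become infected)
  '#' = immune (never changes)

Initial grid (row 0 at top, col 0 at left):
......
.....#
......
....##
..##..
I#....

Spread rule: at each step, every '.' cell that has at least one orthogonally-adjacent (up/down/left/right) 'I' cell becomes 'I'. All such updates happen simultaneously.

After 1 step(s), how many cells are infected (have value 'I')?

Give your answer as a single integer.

Step 0 (initial): 1 infected
Step 1: +1 new -> 2 infected

Answer: 2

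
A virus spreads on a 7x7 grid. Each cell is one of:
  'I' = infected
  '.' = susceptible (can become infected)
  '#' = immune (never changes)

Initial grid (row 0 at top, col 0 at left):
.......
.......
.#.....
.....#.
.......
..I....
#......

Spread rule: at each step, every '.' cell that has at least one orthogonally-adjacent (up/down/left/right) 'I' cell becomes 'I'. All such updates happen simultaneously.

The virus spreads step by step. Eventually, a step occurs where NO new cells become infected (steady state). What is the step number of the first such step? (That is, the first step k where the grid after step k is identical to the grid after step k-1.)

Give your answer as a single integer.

Answer: 10

Derivation:
Step 0 (initial): 1 infected
Step 1: +4 new -> 5 infected
Step 2: +7 new -> 12 infected
Step 3: +7 new -> 19 infected
Step 4: +7 new -> 26 infected
Step 5: +7 new -> 33 infected
Step 6: +6 new -> 39 infected
Step 7: +4 new -> 43 infected
Step 8: +2 new -> 45 infected
Step 9: +1 new -> 46 infected
Step 10: +0 new -> 46 infected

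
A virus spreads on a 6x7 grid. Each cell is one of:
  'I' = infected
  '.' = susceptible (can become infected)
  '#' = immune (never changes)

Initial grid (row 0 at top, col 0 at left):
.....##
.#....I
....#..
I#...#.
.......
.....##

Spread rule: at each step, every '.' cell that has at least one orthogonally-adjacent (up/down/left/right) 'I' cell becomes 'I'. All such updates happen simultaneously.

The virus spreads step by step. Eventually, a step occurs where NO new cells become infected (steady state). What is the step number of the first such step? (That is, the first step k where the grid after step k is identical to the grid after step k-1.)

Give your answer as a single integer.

Step 0 (initial): 2 infected
Step 1: +4 new -> 6 infected
Step 2: +7 new -> 13 infected
Step 3: +7 new -> 20 infected
Step 4: +8 new -> 28 infected
Step 5: +4 new -> 32 infected
Step 6: +2 new -> 34 infected
Step 7: +0 new -> 34 infected

Answer: 7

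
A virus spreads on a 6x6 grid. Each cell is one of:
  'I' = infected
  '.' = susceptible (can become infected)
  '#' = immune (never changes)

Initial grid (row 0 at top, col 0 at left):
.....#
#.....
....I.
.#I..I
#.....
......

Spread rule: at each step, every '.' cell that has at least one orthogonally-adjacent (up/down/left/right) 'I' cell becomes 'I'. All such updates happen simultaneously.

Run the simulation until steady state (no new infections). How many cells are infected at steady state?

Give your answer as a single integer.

Answer: 32

Derivation:
Step 0 (initial): 3 infected
Step 1: +8 new -> 11 infected
Step 2: +10 new -> 21 infected
Step 3: +7 new -> 28 infected
Step 4: +3 new -> 31 infected
Step 5: +1 new -> 32 infected
Step 6: +0 new -> 32 infected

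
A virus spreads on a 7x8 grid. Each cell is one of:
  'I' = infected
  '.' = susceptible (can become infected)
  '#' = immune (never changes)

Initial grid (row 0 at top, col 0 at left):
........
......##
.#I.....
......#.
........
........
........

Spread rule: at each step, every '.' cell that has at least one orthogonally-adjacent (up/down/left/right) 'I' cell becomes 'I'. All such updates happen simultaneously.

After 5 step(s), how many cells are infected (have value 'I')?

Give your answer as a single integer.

Answer: 39

Derivation:
Step 0 (initial): 1 infected
Step 1: +3 new -> 4 infected
Step 2: +7 new -> 11 infected
Step 3: +10 new -> 21 infected
Step 4: +11 new -> 32 infected
Step 5: +7 new -> 39 infected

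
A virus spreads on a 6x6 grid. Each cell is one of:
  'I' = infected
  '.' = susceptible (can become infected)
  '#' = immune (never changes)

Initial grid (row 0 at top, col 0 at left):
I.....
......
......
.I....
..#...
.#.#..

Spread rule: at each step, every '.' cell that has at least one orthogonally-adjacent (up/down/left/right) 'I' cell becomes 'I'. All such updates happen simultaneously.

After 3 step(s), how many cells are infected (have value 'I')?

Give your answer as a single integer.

Step 0 (initial): 2 infected
Step 1: +6 new -> 8 infected
Step 2: +6 new -> 14 infected
Step 3: +6 new -> 20 infected

Answer: 20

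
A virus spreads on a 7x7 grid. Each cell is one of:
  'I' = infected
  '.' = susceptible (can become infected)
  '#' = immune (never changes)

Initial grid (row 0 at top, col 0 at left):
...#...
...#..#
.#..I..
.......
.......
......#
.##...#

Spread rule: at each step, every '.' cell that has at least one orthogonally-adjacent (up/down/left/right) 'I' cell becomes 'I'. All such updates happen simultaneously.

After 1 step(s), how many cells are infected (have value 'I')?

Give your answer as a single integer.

Answer: 5

Derivation:
Step 0 (initial): 1 infected
Step 1: +4 new -> 5 infected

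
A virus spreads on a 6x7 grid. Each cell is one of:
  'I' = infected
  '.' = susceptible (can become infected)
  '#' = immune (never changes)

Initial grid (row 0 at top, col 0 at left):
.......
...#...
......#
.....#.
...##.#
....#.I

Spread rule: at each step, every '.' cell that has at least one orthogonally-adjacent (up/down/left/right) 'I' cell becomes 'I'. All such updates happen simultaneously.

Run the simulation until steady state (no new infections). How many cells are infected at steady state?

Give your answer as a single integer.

Step 0 (initial): 1 infected
Step 1: +1 new -> 2 infected
Step 2: +1 new -> 3 infected
Step 3: +0 new -> 3 infected

Answer: 3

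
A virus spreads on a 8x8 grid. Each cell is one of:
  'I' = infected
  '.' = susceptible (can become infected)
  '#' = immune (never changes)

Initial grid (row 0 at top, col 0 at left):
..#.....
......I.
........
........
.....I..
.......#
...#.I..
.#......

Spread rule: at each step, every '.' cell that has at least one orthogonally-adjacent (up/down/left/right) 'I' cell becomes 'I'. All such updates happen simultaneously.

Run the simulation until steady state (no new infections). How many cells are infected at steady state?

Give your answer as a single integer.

Answer: 60

Derivation:
Step 0 (initial): 3 infected
Step 1: +11 new -> 14 infected
Step 2: +14 new -> 28 infected
Step 3: +9 new -> 37 infected
Step 4: +7 new -> 44 infected
Step 5: +6 new -> 50 infected
Step 6: +6 new -> 56 infected
Step 7: +3 new -> 59 infected
Step 8: +1 new -> 60 infected
Step 9: +0 new -> 60 infected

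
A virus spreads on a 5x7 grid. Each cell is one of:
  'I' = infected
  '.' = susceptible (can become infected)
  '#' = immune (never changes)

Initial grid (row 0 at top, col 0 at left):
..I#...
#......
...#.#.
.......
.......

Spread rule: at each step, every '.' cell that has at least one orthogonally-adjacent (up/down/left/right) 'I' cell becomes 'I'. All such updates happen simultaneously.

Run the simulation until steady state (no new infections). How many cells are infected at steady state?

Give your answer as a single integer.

Answer: 31

Derivation:
Step 0 (initial): 1 infected
Step 1: +2 new -> 3 infected
Step 2: +4 new -> 7 infected
Step 3: +3 new -> 10 infected
Step 4: +7 new -> 17 infected
Step 5: +6 new -> 23 infected
Step 6: +5 new -> 28 infected
Step 7: +2 new -> 30 infected
Step 8: +1 new -> 31 infected
Step 9: +0 new -> 31 infected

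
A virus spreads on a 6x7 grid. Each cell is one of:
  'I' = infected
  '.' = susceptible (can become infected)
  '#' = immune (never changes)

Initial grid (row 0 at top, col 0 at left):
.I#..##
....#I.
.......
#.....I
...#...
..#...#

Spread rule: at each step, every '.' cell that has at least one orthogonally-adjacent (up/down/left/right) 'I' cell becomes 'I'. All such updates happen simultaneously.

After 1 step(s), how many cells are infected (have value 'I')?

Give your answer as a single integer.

Step 0 (initial): 3 infected
Step 1: +7 new -> 10 infected

Answer: 10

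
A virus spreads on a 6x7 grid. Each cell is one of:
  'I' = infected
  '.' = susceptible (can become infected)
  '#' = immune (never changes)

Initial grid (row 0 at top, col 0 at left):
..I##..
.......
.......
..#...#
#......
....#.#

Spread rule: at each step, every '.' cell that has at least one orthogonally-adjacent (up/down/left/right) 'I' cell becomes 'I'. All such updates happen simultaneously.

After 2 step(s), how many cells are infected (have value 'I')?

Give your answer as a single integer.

Step 0 (initial): 1 infected
Step 1: +2 new -> 3 infected
Step 2: +4 new -> 7 infected

Answer: 7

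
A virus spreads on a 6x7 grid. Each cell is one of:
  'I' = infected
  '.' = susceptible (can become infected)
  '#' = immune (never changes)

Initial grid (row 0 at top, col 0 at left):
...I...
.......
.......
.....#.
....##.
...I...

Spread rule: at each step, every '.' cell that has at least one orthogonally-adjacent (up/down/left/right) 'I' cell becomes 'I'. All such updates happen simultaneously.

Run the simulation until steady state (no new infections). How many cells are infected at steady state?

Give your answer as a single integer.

Step 0 (initial): 2 infected
Step 1: +6 new -> 8 infected
Step 2: +9 new -> 17 infected
Step 3: +11 new -> 28 infected
Step 4: +7 new -> 35 infected
Step 5: +4 new -> 39 infected
Step 6: +0 new -> 39 infected

Answer: 39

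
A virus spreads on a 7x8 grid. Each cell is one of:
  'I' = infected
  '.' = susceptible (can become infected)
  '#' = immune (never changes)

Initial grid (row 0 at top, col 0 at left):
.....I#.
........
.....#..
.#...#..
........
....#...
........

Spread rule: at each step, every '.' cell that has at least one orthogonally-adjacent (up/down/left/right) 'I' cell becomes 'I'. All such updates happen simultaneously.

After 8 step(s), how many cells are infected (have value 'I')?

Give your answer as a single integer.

Step 0 (initial): 1 infected
Step 1: +2 new -> 3 infected
Step 2: +3 new -> 6 infected
Step 3: +5 new -> 11 infected
Step 4: +7 new -> 18 infected
Step 5: +7 new -> 25 infected
Step 6: +7 new -> 32 infected
Step 7: +6 new -> 38 infected
Step 8: +6 new -> 44 infected

Answer: 44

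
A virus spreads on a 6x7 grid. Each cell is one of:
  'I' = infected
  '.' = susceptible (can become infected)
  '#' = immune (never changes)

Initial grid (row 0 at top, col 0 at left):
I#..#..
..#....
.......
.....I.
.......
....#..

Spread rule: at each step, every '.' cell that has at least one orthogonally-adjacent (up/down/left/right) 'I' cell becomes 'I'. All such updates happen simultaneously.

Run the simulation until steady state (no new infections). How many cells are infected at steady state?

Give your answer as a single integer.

Answer: 38

Derivation:
Step 0 (initial): 2 infected
Step 1: +5 new -> 7 infected
Step 2: +9 new -> 16 infected
Step 3: +9 new -> 25 infected
Step 4: +7 new -> 32 infected
Step 5: +4 new -> 36 infected
Step 6: +2 new -> 38 infected
Step 7: +0 new -> 38 infected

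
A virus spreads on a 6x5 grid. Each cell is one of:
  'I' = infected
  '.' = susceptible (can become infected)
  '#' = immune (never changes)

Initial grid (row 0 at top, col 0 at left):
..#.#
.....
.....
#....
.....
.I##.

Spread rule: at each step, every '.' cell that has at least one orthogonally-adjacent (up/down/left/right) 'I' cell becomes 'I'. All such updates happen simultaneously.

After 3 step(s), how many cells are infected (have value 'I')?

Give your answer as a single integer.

Answer: 9

Derivation:
Step 0 (initial): 1 infected
Step 1: +2 new -> 3 infected
Step 2: +3 new -> 6 infected
Step 3: +3 new -> 9 infected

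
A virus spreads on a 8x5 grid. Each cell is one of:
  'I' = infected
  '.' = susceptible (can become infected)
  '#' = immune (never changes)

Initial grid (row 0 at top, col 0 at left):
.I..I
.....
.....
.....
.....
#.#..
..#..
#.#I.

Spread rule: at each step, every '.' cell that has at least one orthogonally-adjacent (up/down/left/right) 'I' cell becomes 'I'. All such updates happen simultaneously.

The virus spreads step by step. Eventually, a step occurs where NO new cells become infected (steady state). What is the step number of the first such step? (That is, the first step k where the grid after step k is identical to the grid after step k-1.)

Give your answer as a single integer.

Answer: 8

Derivation:
Step 0 (initial): 3 infected
Step 1: +7 new -> 10 infected
Step 2: +7 new -> 17 infected
Step 3: +7 new -> 24 infected
Step 4: +6 new -> 30 infected
Step 5: +2 new -> 32 infected
Step 6: +1 new -> 33 infected
Step 7: +2 new -> 35 infected
Step 8: +0 new -> 35 infected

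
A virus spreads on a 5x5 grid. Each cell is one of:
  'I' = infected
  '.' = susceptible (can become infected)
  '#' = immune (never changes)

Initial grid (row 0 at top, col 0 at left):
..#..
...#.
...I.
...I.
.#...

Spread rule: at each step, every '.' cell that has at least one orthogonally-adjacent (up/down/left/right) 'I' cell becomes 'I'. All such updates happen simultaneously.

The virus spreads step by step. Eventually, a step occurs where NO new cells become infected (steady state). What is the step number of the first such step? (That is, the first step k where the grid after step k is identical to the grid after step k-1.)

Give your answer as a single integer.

Answer: 6

Derivation:
Step 0 (initial): 2 infected
Step 1: +5 new -> 7 infected
Step 2: +6 new -> 13 infected
Step 3: +4 new -> 17 infected
Step 4: +4 new -> 21 infected
Step 5: +1 new -> 22 infected
Step 6: +0 new -> 22 infected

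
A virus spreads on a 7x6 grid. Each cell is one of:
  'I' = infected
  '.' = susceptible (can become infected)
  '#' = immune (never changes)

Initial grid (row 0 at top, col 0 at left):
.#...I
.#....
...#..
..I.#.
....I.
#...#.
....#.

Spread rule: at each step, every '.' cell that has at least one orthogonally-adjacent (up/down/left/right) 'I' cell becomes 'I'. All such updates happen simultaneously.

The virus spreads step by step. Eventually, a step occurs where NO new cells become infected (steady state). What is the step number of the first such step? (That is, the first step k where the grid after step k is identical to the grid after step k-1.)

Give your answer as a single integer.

Answer: 6

Derivation:
Step 0 (initial): 3 infected
Step 1: +8 new -> 11 infected
Step 2: +11 new -> 22 infected
Step 3: +9 new -> 31 infected
Step 4: +2 new -> 33 infected
Step 5: +2 new -> 35 infected
Step 6: +0 new -> 35 infected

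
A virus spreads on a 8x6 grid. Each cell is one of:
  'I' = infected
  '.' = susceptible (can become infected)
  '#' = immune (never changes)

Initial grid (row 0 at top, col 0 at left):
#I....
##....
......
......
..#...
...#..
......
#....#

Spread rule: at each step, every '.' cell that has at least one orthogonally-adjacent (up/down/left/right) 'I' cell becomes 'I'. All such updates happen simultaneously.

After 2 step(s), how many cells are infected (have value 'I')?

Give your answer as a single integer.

Answer: 4

Derivation:
Step 0 (initial): 1 infected
Step 1: +1 new -> 2 infected
Step 2: +2 new -> 4 infected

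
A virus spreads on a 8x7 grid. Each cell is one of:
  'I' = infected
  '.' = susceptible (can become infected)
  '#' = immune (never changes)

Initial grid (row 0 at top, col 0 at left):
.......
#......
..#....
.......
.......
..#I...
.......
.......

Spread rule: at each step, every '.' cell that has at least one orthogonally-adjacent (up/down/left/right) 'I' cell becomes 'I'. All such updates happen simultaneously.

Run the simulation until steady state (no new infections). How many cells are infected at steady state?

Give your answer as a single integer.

Answer: 53

Derivation:
Step 0 (initial): 1 infected
Step 1: +3 new -> 4 infected
Step 2: +7 new -> 11 infected
Step 3: +10 new -> 21 infected
Step 4: +11 new -> 32 infected
Step 5: +10 new -> 42 infected
Step 6: +6 new -> 48 infected
Step 7: +3 new -> 51 infected
Step 8: +2 new -> 53 infected
Step 9: +0 new -> 53 infected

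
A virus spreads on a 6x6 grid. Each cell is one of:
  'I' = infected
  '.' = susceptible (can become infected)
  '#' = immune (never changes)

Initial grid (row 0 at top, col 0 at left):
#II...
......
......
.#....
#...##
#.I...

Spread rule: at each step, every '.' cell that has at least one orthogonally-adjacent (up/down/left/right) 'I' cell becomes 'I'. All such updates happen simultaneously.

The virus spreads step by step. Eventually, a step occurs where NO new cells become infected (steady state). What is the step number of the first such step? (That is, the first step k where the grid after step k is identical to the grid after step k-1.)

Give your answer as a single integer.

Answer: 6

Derivation:
Step 0 (initial): 3 infected
Step 1: +6 new -> 9 infected
Step 2: +9 new -> 18 infected
Step 3: +6 new -> 24 infected
Step 4: +4 new -> 28 infected
Step 5: +2 new -> 30 infected
Step 6: +0 new -> 30 infected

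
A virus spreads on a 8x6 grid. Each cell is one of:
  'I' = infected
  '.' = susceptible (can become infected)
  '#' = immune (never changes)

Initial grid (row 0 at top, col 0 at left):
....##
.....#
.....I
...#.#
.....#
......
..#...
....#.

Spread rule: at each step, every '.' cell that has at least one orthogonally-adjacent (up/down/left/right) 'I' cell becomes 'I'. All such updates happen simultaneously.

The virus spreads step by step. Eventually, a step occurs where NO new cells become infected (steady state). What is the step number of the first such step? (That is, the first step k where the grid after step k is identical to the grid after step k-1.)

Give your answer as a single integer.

Answer: 11

Derivation:
Step 0 (initial): 1 infected
Step 1: +1 new -> 2 infected
Step 2: +3 new -> 5 infected
Step 3: +3 new -> 8 infected
Step 4: +6 new -> 14 infected
Step 5: +8 new -> 22 infected
Step 6: +7 new -> 29 infected
Step 7: +5 new -> 34 infected
Step 8: +3 new -> 37 infected
Step 9: +2 new -> 39 infected
Step 10: +1 new -> 40 infected
Step 11: +0 new -> 40 infected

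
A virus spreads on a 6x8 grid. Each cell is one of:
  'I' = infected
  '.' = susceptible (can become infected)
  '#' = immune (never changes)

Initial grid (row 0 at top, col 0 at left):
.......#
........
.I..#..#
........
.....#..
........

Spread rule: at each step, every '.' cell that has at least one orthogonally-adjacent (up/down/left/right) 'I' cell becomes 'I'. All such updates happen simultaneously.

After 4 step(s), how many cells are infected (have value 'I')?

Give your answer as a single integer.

Answer: 25

Derivation:
Step 0 (initial): 1 infected
Step 1: +4 new -> 5 infected
Step 2: +7 new -> 12 infected
Step 3: +7 new -> 19 infected
Step 4: +6 new -> 25 infected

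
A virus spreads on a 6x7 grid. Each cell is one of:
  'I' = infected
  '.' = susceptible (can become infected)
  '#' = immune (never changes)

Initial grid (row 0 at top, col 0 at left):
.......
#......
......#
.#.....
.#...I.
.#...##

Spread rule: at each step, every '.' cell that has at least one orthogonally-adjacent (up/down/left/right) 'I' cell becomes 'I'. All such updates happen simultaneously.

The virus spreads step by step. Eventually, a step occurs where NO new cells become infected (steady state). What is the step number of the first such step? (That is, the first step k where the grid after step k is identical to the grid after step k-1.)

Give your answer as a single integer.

Answer: 11

Derivation:
Step 0 (initial): 1 infected
Step 1: +3 new -> 4 infected
Step 2: +5 new -> 9 infected
Step 3: +5 new -> 14 infected
Step 4: +6 new -> 20 infected
Step 5: +4 new -> 24 infected
Step 6: +3 new -> 27 infected
Step 7: +3 new -> 30 infected
Step 8: +2 new -> 32 infected
Step 9: +2 new -> 34 infected
Step 10: +1 new -> 35 infected
Step 11: +0 new -> 35 infected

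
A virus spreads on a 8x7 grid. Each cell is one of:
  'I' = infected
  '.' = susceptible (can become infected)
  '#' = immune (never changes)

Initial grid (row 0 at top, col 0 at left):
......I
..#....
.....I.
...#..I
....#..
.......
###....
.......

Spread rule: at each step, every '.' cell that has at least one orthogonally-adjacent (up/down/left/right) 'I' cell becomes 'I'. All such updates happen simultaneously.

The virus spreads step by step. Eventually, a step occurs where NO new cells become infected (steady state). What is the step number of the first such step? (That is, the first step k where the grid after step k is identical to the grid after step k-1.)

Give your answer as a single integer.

Answer: 11

Derivation:
Step 0 (initial): 3 infected
Step 1: +7 new -> 10 infected
Step 2: +6 new -> 16 infected
Step 3: +5 new -> 21 infected
Step 4: +6 new -> 27 infected
Step 5: +8 new -> 35 infected
Step 6: +8 new -> 43 infected
Step 7: +3 new -> 46 infected
Step 8: +2 new -> 48 infected
Step 9: +1 new -> 49 infected
Step 10: +1 new -> 50 infected
Step 11: +0 new -> 50 infected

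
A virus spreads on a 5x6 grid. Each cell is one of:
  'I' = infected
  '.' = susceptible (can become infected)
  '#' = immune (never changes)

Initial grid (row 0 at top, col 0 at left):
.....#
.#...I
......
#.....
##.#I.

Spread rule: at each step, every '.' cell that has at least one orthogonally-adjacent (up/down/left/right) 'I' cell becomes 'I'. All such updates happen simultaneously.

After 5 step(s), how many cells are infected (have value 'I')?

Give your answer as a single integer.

Answer: 21

Derivation:
Step 0 (initial): 2 infected
Step 1: +4 new -> 6 infected
Step 2: +5 new -> 11 infected
Step 3: +4 new -> 15 infected
Step 4: +4 new -> 19 infected
Step 5: +2 new -> 21 infected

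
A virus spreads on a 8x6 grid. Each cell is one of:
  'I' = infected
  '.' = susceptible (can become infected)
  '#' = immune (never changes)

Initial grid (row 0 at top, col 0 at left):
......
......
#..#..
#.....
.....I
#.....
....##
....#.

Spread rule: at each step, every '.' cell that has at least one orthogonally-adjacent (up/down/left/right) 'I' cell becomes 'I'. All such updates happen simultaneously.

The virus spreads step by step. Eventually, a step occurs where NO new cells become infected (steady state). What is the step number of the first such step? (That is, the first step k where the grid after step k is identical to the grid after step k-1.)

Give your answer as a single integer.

Answer: 10

Derivation:
Step 0 (initial): 1 infected
Step 1: +3 new -> 4 infected
Step 2: +4 new -> 8 infected
Step 3: +5 new -> 13 infected
Step 4: +6 new -> 19 infected
Step 5: +8 new -> 27 infected
Step 6: +5 new -> 32 infected
Step 7: +4 new -> 36 infected
Step 8: +3 new -> 39 infected
Step 9: +1 new -> 40 infected
Step 10: +0 new -> 40 infected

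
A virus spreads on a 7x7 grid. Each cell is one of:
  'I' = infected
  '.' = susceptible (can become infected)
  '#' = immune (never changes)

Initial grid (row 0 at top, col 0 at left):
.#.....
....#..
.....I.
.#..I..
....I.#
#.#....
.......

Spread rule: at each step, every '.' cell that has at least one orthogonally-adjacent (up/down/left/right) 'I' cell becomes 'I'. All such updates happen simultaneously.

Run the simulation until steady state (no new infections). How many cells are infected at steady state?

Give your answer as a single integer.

Answer: 43

Derivation:
Step 0 (initial): 3 infected
Step 1: +8 new -> 11 infected
Step 2: +9 new -> 20 infected
Step 3: +8 new -> 28 infected
Step 4: +7 new -> 35 infected
Step 5: +5 new -> 40 infected
Step 6: +2 new -> 42 infected
Step 7: +1 new -> 43 infected
Step 8: +0 new -> 43 infected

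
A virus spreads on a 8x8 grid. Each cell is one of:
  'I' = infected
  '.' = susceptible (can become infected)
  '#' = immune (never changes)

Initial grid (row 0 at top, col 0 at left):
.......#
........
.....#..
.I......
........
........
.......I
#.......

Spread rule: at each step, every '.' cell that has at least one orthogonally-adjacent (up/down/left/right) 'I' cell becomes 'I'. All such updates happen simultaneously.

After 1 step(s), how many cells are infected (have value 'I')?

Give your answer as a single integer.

Answer: 9

Derivation:
Step 0 (initial): 2 infected
Step 1: +7 new -> 9 infected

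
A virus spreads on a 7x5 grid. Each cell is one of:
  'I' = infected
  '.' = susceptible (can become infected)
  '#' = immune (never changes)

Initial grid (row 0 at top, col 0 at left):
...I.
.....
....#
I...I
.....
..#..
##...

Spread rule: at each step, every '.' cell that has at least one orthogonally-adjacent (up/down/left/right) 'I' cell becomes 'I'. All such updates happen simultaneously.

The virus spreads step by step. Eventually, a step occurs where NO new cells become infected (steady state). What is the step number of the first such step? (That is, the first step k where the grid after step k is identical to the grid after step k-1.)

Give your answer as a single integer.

Answer: 6

Derivation:
Step 0 (initial): 3 infected
Step 1: +8 new -> 11 infected
Step 2: +11 new -> 22 infected
Step 3: +7 new -> 29 infected
Step 4: +1 new -> 30 infected
Step 5: +1 new -> 31 infected
Step 6: +0 new -> 31 infected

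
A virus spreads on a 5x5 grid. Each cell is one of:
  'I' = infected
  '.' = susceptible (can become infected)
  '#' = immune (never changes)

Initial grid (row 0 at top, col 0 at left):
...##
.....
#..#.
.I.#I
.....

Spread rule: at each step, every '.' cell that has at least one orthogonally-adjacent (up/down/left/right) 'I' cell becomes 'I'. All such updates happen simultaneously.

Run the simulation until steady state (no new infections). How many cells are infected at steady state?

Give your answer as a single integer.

Step 0 (initial): 2 infected
Step 1: +6 new -> 8 infected
Step 2: +6 new -> 14 infected
Step 3: +4 new -> 18 infected
Step 4: +2 new -> 20 infected
Step 5: +0 new -> 20 infected

Answer: 20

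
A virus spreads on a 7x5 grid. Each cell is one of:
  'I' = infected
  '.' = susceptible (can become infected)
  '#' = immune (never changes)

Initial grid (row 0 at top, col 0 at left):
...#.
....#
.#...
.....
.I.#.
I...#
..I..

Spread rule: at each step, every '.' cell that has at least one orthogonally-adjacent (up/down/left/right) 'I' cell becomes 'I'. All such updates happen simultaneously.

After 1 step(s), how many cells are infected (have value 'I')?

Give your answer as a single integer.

Answer: 11

Derivation:
Step 0 (initial): 3 infected
Step 1: +8 new -> 11 infected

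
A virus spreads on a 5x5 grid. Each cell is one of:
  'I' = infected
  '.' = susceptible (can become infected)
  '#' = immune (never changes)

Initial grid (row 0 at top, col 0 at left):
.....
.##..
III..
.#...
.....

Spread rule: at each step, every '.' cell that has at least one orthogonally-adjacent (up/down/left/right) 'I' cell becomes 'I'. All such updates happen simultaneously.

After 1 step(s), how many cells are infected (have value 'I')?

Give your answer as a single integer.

Answer: 7

Derivation:
Step 0 (initial): 3 infected
Step 1: +4 new -> 7 infected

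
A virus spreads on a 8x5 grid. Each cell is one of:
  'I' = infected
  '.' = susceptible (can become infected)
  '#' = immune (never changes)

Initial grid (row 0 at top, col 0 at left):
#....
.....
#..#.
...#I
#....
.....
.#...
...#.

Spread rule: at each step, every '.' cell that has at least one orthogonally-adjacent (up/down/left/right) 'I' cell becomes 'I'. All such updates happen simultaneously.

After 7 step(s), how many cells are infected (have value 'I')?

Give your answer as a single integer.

Step 0 (initial): 1 infected
Step 1: +2 new -> 3 infected
Step 2: +3 new -> 6 infected
Step 3: +5 new -> 11 infected
Step 4: +7 new -> 18 infected
Step 5: +6 new -> 24 infected
Step 6: +6 new -> 30 infected
Step 7: +2 new -> 32 infected

Answer: 32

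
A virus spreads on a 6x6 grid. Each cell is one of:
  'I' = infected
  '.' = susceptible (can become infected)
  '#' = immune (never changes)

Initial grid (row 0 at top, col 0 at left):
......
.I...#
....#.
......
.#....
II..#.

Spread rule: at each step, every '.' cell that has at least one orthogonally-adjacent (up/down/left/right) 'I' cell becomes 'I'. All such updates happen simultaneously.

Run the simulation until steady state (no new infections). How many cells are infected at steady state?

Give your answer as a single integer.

Step 0 (initial): 3 infected
Step 1: +6 new -> 9 infected
Step 2: +9 new -> 18 infected
Step 3: +5 new -> 23 infected
Step 4: +3 new -> 26 infected
Step 5: +3 new -> 29 infected
Step 6: +2 new -> 31 infected
Step 7: +1 new -> 32 infected
Step 8: +0 new -> 32 infected

Answer: 32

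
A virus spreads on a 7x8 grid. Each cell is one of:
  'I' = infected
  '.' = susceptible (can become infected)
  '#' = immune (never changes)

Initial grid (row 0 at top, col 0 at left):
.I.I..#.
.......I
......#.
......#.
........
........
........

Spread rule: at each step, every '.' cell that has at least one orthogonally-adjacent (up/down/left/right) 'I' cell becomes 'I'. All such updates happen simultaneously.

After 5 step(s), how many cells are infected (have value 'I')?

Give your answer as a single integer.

Step 0 (initial): 3 infected
Step 1: +8 new -> 11 infected
Step 2: +8 new -> 19 infected
Step 3: +7 new -> 26 infected
Step 4: +8 new -> 34 infected
Step 5: +8 new -> 42 infected

Answer: 42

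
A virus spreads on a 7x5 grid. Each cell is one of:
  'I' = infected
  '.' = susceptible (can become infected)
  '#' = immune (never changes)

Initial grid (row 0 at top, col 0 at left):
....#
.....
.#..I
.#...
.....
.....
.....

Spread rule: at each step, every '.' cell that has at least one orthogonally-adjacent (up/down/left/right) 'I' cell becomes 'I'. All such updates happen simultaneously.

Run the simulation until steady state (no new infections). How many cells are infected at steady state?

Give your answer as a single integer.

Answer: 32

Derivation:
Step 0 (initial): 1 infected
Step 1: +3 new -> 4 infected
Step 2: +4 new -> 8 infected
Step 3: +5 new -> 13 infected
Step 4: +5 new -> 18 infected
Step 5: +5 new -> 23 infected
Step 6: +5 new -> 28 infected
Step 7: +3 new -> 31 infected
Step 8: +1 new -> 32 infected
Step 9: +0 new -> 32 infected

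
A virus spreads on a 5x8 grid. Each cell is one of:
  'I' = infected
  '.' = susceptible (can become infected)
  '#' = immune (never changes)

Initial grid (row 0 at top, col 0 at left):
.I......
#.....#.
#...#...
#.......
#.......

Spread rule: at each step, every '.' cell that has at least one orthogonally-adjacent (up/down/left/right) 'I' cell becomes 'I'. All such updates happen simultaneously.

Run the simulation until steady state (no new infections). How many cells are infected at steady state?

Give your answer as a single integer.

Answer: 34

Derivation:
Step 0 (initial): 1 infected
Step 1: +3 new -> 4 infected
Step 2: +3 new -> 7 infected
Step 3: +4 new -> 11 infected
Step 4: +5 new -> 16 infected
Step 5: +4 new -> 20 infected
Step 6: +4 new -> 24 infected
Step 7: +4 new -> 28 infected
Step 8: +3 new -> 31 infected
Step 9: +2 new -> 33 infected
Step 10: +1 new -> 34 infected
Step 11: +0 new -> 34 infected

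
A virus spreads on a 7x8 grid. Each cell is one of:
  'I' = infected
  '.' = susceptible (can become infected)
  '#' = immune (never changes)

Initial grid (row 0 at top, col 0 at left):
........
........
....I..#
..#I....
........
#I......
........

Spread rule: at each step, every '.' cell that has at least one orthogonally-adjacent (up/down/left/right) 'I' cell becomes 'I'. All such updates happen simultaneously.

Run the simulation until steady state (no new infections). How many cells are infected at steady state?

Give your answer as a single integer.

Answer: 53

Derivation:
Step 0 (initial): 3 infected
Step 1: +8 new -> 11 infected
Step 2: +13 new -> 24 infected
Step 3: +10 new -> 34 infected
Step 4: +9 new -> 43 infected
Step 5: +6 new -> 49 infected
Step 6: +3 new -> 52 infected
Step 7: +1 new -> 53 infected
Step 8: +0 new -> 53 infected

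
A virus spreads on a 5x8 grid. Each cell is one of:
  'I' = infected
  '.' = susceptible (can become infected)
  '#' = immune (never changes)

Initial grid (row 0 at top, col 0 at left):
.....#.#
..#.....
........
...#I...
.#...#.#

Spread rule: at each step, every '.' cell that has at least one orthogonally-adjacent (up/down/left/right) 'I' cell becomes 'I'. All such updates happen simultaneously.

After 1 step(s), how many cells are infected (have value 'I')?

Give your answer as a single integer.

Step 0 (initial): 1 infected
Step 1: +3 new -> 4 infected

Answer: 4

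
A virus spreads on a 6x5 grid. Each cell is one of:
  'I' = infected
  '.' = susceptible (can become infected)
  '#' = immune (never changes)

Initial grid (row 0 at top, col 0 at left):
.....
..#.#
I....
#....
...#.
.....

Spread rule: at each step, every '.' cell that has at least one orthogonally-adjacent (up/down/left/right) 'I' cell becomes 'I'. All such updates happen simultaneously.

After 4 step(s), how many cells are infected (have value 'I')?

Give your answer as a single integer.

Step 0 (initial): 1 infected
Step 1: +2 new -> 3 infected
Step 2: +4 new -> 7 infected
Step 3: +4 new -> 11 infected
Step 4: +7 new -> 18 infected

Answer: 18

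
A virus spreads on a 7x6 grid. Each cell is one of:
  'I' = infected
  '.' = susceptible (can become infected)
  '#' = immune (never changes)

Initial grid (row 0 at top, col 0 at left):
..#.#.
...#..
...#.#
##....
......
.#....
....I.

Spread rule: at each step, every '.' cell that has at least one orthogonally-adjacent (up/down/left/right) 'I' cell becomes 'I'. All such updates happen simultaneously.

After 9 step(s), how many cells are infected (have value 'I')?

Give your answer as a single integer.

Step 0 (initial): 1 infected
Step 1: +3 new -> 4 infected
Step 2: +4 new -> 8 infected
Step 3: +5 new -> 13 infected
Step 4: +5 new -> 18 infected
Step 5: +4 new -> 22 infected
Step 6: +3 new -> 25 infected
Step 7: +3 new -> 28 infected
Step 8: +2 new -> 30 infected
Step 9: +2 new -> 32 infected

Answer: 32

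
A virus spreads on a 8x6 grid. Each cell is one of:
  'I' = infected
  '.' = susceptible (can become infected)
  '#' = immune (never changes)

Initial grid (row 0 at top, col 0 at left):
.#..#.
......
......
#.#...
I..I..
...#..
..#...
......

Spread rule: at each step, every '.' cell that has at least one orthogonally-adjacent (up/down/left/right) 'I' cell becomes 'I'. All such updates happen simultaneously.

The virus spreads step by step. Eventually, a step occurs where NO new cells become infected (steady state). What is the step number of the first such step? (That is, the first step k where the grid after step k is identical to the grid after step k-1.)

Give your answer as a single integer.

Answer: 7

Derivation:
Step 0 (initial): 2 infected
Step 1: +5 new -> 7 infected
Step 2: +8 new -> 15 infected
Step 3: +9 new -> 24 infected
Step 4: +10 new -> 34 infected
Step 5: +6 new -> 40 infected
Step 6: +2 new -> 42 infected
Step 7: +0 new -> 42 infected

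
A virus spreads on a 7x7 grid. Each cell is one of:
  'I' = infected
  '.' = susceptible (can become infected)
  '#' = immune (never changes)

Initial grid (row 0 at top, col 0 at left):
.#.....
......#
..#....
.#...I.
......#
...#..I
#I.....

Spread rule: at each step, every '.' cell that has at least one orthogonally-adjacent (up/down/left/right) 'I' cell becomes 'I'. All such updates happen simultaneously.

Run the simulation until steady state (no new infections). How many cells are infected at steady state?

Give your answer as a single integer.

Answer: 42

Derivation:
Step 0 (initial): 3 infected
Step 1: +8 new -> 11 infected
Step 2: +11 new -> 22 infected
Step 3: +8 new -> 30 infected
Step 4: +4 new -> 34 infected
Step 5: +3 new -> 37 infected
Step 6: +4 new -> 41 infected
Step 7: +1 new -> 42 infected
Step 8: +0 new -> 42 infected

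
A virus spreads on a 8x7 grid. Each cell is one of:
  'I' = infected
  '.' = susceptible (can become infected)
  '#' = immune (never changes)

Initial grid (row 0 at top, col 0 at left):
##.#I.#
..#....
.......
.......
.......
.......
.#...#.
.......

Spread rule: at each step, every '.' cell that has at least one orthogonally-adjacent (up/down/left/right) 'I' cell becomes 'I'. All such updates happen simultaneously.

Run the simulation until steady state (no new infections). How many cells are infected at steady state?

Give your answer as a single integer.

Step 0 (initial): 1 infected
Step 1: +2 new -> 3 infected
Step 2: +3 new -> 6 infected
Step 3: +4 new -> 10 infected
Step 4: +5 new -> 15 infected
Step 5: +6 new -> 21 infected
Step 6: +8 new -> 29 infected
Step 7: +7 new -> 36 infected
Step 8: +6 new -> 42 infected
Step 9: +3 new -> 45 infected
Step 10: +2 new -> 47 infected
Step 11: +1 new -> 48 infected
Step 12: +0 new -> 48 infected

Answer: 48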